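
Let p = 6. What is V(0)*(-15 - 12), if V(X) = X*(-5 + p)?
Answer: 0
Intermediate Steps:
V(X) = X (V(X) = X*(-5 + 6) = X*1 = X)
V(0)*(-15 - 12) = 0*(-15 - 12) = 0*(-27) = 0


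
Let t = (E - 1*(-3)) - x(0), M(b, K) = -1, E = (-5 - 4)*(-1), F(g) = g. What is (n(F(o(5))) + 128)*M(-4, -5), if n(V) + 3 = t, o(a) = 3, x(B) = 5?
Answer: -132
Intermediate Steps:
E = 9 (E = -9*(-1) = 9)
t = 7 (t = (9 - 1*(-3)) - 1*5 = (9 + 3) - 5 = 12 - 5 = 7)
n(V) = 4 (n(V) = -3 + 7 = 4)
(n(F(o(5))) + 128)*M(-4, -5) = (4 + 128)*(-1) = 132*(-1) = -132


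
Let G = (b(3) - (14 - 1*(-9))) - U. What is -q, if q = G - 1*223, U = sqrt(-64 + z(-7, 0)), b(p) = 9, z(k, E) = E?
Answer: 237 + 8*I ≈ 237.0 + 8.0*I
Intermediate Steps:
U = 8*I (U = sqrt(-64 + 0) = sqrt(-64) = 8*I ≈ 8.0*I)
G = -14 - 8*I (G = (9 - (14 - 1*(-9))) - 8*I = (9 - (14 + 9)) - 8*I = (9 - 1*23) - 8*I = (9 - 23) - 8*I = -14 - 8*I ≈ -14.0 - 8.0*I)
q = -237 - 8*I (q = (-14 - 8*I) - 1*223 = (-14 - 8*I) - 223 = -237 - 8*I ≈ -237.0 - 8.0*I)
-q = -(-237 - 8*I) = 237 + 8*I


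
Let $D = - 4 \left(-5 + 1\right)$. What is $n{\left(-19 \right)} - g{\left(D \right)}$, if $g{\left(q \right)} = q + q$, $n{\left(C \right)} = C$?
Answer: $-51$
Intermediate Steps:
$D = 16$ ($D = \left(-4\right) \left(-4\right) = 16$)
$g{\left(q \right)} = 2 q$
$n{\left(-19 \right)} - g{\left(D \right)} = -19 - 2 \cdot 16 = -19 - 32 = -51$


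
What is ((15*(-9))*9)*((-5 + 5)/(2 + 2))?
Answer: 0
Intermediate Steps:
((15*(-9))*9)*((-5 + 5)/(2 + 2)) = (-135*9)*(0/4) = -0/4 = -1215*0 = 0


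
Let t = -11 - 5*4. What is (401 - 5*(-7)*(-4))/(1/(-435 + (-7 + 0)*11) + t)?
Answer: -44544/5291 ≈ -8.4188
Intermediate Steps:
t = -31 (t = -11 - 20 = -31)
(401 - 5*(-7)*(-4))/(1/(-435 + (-7 + 0)*11) + t) = (401 - 5*(-7)*(-4))/(1/(-435 + (-7 + 0)*11) - 31) = (401 + 35*(-4))/(1/(-435 - 7*11) - 31) = (401 - 140)/(1/(-435 - 77) - 31) = 261/(1/(-512) - 31) = 261/(-1/512 - 31) = 261/(-15873/512) = 261*(-512/15873) = -44544/5291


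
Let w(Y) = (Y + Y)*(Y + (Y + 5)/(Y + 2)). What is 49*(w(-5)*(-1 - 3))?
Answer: -9800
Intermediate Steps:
w(Y) = 2*Y*(Y + (5 + Y)/(2 + Y)) (w(Y) = (2*Y)*(Y + (5 + Y)/(2 + Y)) = 2*Y*(Y + (5 + Y)/(2 + Y)))
49*(w(-5)*(-1 - 3)) = 49*((2*(-5)*(5 + (-5)² + 3*(-5))/(2 - 5))*(-1 - 3)) = 49*((2*(-5)*(5 + 25 - 15)/(-3))*(-4)) = 49*((2*(-5)*(-⅓)*15)*(-4)) = 49*(50*(-4)) = 49*(-200) = -9800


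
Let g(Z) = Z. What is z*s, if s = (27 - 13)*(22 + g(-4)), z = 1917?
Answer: 483084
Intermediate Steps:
s = 252 (s = (27 - 13)*(22 - 4) = 14*18 = 252)
z*s = 1917*252 = 483084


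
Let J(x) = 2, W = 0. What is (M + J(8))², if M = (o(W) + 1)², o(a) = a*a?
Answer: 9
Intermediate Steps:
o(a) = a²
M = 1 (M = (0² + 1)² = (0 + 1)² = 1² = 1)
(M + J(8))² = (1 + 2)² = 3² = 9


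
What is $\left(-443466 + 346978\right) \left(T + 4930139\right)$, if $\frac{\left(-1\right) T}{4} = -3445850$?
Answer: $-1805631951032$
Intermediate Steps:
$T = 13783400$ ($T = \left(-4\right) \left(-3445850\right) = 13783400$)
$\left(-443466 + 346978\right) \left(T + 4930139\right) = \left(-443466 + 346978\right) \left(13783400 + 4930139\right) = \left(-96488\right) 18713539 = -1805631951032$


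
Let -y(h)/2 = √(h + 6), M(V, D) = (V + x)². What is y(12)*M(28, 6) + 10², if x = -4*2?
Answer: 100 - 2400*√2 ≈ -3294.1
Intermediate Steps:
x = -8
M(V, D) = (-8 + V)² (M(V, D) = (V - 8)² = (-8 + V)²)
y(h) = -2*√(6 + h) (y(h) = -2*√(h + 6) = -2*√(6 + h))
y(12)*M(28, 6) + 10² = (-2*√(6 + 12))*(-8 + 28)² + 10² = -6*√2*20² + 100 = -6*√2*400 + 100 = -2400*√2 + 100 = 100 - 2400*√2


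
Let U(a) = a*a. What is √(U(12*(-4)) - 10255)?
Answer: I*√7951 ≈ 89.168*I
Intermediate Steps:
U(a) = a²
√(U(12*(-4)) - 10255) = √((12*(-4))² - 10255) = √((-48)² - 10255) = √(2304 - 10255) = √(-7951) = I*√7951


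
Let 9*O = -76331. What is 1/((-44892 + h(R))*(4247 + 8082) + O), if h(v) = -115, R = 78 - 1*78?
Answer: -9/4994098058 ≈ -1.8021e-9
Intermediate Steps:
R = 0 (R = 78 - 78 = 0)
O = -76331/9 (O = (⅑)*(-76331) = -76331/9 ≈ -8481.2)
1/((-44892 + h(R))*(4247 + 8082) + O) = 1/((-44892 - 115)*(4247 + 8082) - 76331/9) = 1/(-45007*12329 - 76331/9) = 1/(-554891303 - 76331/9) = 1/(-4994098058/9) = -9/4994098058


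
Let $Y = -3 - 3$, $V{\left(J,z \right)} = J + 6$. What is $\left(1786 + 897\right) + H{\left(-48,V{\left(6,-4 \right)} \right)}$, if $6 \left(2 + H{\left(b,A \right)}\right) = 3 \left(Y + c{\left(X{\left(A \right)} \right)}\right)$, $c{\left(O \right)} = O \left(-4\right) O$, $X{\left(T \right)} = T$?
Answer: $2390$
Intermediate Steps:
$V{\left(J,z \right)} = 6 + J$
$c{\left(O \right)} = - 4 O^{2}$ ($c{\left(O \right)} = - 4 O O = - 4 O^{2}$)
$Y = -6$ ($Y = -3 - 3 = -6$)
$H{\left(b,A \right)} = -5 - 2 A^{2}$ ($H{\left(b,A \right)} = -2 + \frac{3 \left(-6 - 4 A^{2}\right)}{6} = -2 + \frac{-18 - 12 A^{2}}{6} = -2 - \left(3 + 2 A^{2}\right) = -5 - 2 A^{2}$)
$\left(1786 + 897\right) + H{\left(-48,V{\left(6,-4 \right)} \right)} = \left(1786 + 897\right) - \left(5 + 2 \left(6 + 6\right)^{2}\right) = 2683 - \left(5 + 2 \cdot 12^{2}\right) = 2683 - 293 = 2390$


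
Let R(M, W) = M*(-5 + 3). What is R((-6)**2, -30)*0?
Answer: 0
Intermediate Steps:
R(M, W) = -2*M (R(M, W) = M*(-2) = -2*M)
R((-6)**2, -30)*0 = -2*(-6)**2*0 = -2*36*0 = -72*0 = 0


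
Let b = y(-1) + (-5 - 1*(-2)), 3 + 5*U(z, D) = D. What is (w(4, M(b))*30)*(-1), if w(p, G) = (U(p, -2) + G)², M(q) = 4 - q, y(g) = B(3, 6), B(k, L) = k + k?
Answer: 0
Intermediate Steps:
U(z, D) = -⅗ + D/5
B(k, L) = 2*k
y(g) = 6 (y(g) = 2*3 = 6)
b = 3 (b = 6 + (-5 - 1*(-2)) = 6 + (-5 + 2) = 6 - 3 = 3)
w(p, G) = (-1 + G)² (w(p, G) = ((-⅗ + (⅕)*(-2)) + G)² = ((-⅗ - ⅖) + G)² = (-1 + G)²)
(w(4, M(b))*30)*(-1) = ((-1 + (4 - 1*3))²*30)*(-1) = ((-1 + (4 - 3))²*30)*(-1) = ((-1 + 1)²*30)*(-1) = (0²*30)*(-1) = (0*30)*(-1) = 0*(-1) = 0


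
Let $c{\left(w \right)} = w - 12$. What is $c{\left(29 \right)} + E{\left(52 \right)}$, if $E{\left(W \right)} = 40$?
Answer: $57$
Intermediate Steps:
$c{\left(w \right)} = -12 + w$
$c{\left(29 \right)} + E{\left(52 \right)} = \left(-12 + 29\right) + 40 = 17 + 40 = 57$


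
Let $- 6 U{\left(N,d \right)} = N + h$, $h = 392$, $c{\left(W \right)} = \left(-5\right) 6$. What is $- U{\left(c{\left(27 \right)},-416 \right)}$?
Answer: $\frac{181}{3} \approx 60.333$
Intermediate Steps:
$c{\left(W \right)} = -30$
$U{\left(N,d \right)} = - \frac{196}{3} - \frac{N}{6}$ ($U{\left(N,d \right)} = - \frac{N + 392}{6} = - \frac{392 + N}{6} = - \frac{196}{3} - \frac{N}{6}$)
$- U{\left(c{\left(27 \right)},-416 \right)} = - (- \frac{196}{3} - -5) = - (- \frac{196}{3} + 5) = \left(-1\right) \left(- \frac{181}{3}\right) = \frac{181}{3}$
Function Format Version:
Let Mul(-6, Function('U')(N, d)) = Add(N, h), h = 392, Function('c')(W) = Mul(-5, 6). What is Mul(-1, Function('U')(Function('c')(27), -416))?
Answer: Rational(181, 3) ≈ 60.333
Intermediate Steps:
Function('c')(W) = -30
Function('U')(N, d) = Add(Rational(-196, 3), Mul(Rational(-1, 6), N)) (Function('U')(N, d) = Mul(Rational(-1, 6), Add(N, 392)) = Mul(Rational(-1, 6), Add(392, N)) = Add(Rational(-196, 3), Mul(Rational(-1, 6), N)))
Mul(-1, Function('U')(Function('c')(27), -416)) = Mul(-1, Add(Rational(-196, 3), Mul(Rational(-1, 6), -30))) = Mul(-1, Add(Rational(-196, 3), 5)) = Mul(-1, Rational(-181, 3)) = Rational(181, 3)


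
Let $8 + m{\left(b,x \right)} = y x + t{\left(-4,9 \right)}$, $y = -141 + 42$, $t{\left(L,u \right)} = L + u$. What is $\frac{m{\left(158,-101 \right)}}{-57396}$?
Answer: $- \frac{833}{4783} \approx -0.17416$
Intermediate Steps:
$y = -99$
$m{\left(b,x \right)} = -3 - 99 x$ ($m{\left(b,x \right)} = -8 - \left(-5 + 99 x\right) = -3 - 99 x$)
$\frac{m{\left(158,-101 \right)}}{-57396} = \frac{-3 - -9999}{-57396} = \left(-3 + 9999\right) \left(- \frac{1}{57396}\right) = 9996 \left(- \frac{1}{57396}\right) = - \frac{833}{4783}$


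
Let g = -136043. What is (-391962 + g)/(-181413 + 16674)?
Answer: 528005/164739 ≈ 3.2051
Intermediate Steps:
(-391962 + g)/(-181413 + 16674) = (-391962 - 136043)/(-181413 + 16674) = -528005/(-164739) = -528005*(-1/164739) = 528005/164739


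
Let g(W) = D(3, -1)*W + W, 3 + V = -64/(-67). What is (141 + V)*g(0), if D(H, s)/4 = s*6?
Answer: 0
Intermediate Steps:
D(H, s) = 24*s (D(H, s) = 4*(s*6) = 4*(6*s) = 24*s)
V = -137/67 (V = -3 - 64/(-67) = -3 - 64*(-1/67) = -3 + 64/67 = -137/67 ≈ -2.0448)
g(W) = -23*W (g(W) = (24*(-1))*W + W = -24*W + W = -23*W)
(141 + V)*g(0) = (141 - 137/67)*(-23*0) = (9310/67)*0 = 0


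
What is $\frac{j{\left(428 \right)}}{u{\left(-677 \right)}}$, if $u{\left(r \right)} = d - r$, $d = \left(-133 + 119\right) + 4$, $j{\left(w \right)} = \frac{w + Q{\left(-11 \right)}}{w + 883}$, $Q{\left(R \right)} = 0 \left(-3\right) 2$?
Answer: $\frac{428}{874437} \approx 0.00048946$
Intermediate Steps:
$Q{\left(R \right)} = 0$ ($Q{\left(R \right)} = 0 \cdot 2 = 0$)
$j{\left(w \right)} = \frac{w}{883 + w}$ ($j{\left(w \right)} = \frac{w + 0}{w + 883} = \frac{w}{883 + w}$)
$d = -10$ ($d = -14 + 4 = -10$)
$u{\left(r \right)} = -10 - r$
$\frac{j{\left(428 \right)}}{u{\left(-677 \right)}} = \frac{428 \frac{1}{883 + 428}}{-10 - -677} = \frac{428 \cdot \frac{1}{1311}}{-10 + 677} = \frac{428 \cdot \frac{1}{1311}}{667} = \frac{428}{1311} \cdot \frac{1}{667} = \frac{428}{874437}$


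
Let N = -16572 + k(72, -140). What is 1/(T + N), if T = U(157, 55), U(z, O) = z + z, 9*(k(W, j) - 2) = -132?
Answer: -3/48812 ≈ -6.1460e-5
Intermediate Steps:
k(W, j) = -38/3 (k(W, j) = 2 + (⅑)*(-132) = 2 - 44/3 = -38/3)
U(z, O) = 2*z
N = -49754/3 (N = -16572 - 38/3 = -49754/3 ≈ -16585.)
T = 314 (T = 2*157 = 314)
1/(T + N) = 1/(314 - 49754/3) = 1/(-48812/3) = -3/48812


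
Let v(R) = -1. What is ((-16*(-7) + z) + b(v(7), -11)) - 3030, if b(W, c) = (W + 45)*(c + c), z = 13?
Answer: -3873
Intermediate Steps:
b(W, c) = 2*c*(45 + W) (b(W, c) = (45 + W)*(2*c) = 2*c*(45 + W))
((-16*(-7) + z) + b(v(7), -11)) - 3030 = ((-16*(-7) + 13) + 2*(-11)*(45 - 1)) - 3030 = ((112 + 13) + 2*(-11)*44) - 3030 = (125 - 968) - 3030 = -843 - 3030 = -3873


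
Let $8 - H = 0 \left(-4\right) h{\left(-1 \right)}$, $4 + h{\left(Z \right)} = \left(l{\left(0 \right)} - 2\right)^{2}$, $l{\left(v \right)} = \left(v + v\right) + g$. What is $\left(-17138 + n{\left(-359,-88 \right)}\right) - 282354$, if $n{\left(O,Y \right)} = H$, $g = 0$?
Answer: $-299484$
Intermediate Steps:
$l{\left(v \right)} = 2 v$ ($l{\left(v \right)} = \left(v + v\right) + 0 = 2 v + 0 = 2 v$)
$h{\left(Z \right)} = 0$ ($h{\left(Z \right)} = -4 + \left(2 \cdot 0 - 2\right)^{2} = -4 + \left(0 - 2\right)^{2} = -4 + \left(-2\right)^{2} = -4 + 4 = 0$)
$H = 8$ ($H = 8 - 0 \left(-4\right) 0 = 8 - 0 \cdot 0 = 8 - 0 = 8 + 0 = 8$)
$n{\left(O,Y \right)} = 8$
$\left(-17138 + n{\left(-359,-88 \right)}\right) - 282354 = \left(-17138 + 8\right) - 282354 = -17130 - 282354 = -299484$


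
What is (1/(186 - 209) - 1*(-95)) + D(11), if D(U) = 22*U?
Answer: 7750/23 ≈ 336.96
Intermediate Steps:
(1/(186 - 209) - 1*(-95)) + D(11) = (1/(186 - 209) - 1*(-95)) + 22*11 = (1/(-23) + 95) + 242 = (-1/23 + 95) + 242 = 2184/23 + 242 = 7750/23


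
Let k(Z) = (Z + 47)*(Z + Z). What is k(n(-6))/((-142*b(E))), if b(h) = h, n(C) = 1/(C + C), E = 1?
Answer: 563/10224 ≈ 0.055067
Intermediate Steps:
n(C) = 1/(2*C)
k(Z) = 2*Z*(47 + Z) (k(Z) = (47 + Z)*(2*Z) = 2*Z*(47 + Z))
k(n(-6))/((-142*b(E))) = (2*((1/2)/(-6))*(47 + (1/2)/(-6)))/((-142*1)) = (2*((1/2)*(-1/6))*(47 + (1/2)*(-1/6)))/(-142) = (2*(-1/12)*(47 - 1/12))*(-1/142) = (2*(-1/12)*(563/12))*(-1/142) = -563/72*(-1/142) = 563/10224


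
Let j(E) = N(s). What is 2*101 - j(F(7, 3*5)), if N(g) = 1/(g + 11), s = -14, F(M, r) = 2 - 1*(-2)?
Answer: 607/3 ≈ 202.33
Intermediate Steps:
F(M, r) = 4 (F(M, r) = 2 + 2 = 4)
N(g) = 1/(11 + g)
j(E) = -⅓ (j(E) = 1/(11 - 14) = 1/(-3) = -⅓)
2*101 - j(F(7, 3*5)) = 2*101 - 1*(-⅓) = 202 + ⅓ = 607/3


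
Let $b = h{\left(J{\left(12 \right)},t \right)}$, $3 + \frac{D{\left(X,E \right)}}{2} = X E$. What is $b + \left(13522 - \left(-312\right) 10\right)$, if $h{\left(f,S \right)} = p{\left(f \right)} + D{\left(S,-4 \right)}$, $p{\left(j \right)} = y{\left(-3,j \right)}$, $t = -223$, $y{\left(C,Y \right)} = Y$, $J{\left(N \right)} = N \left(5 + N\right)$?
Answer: $18624$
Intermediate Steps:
$p{\left(j \right)} = j$
$D{\left(X,E \right)} = -6 + 2 E X$ ($D{\left(X,E \right)} = -6 + 2 X E = -6 + 2 E X$)
$h{\left(f,S \right)} = -6 + f - 8 S$ ($h{\left(f,S \right)} = f + \left(-6 + 2 \left(-4\right) S\right) = f - \left(6 + 8 S\right) = -6 + f - 8 S$)
$b = 1982$ ($b = -6 + 12 \left(5 + 12\right) - -1784 = -6 + 12 \cdot 17 + 1784 = -6 + 204 + 1784 = 1982$)
$b + \left(13522 - \left(-312\right) 10\right) = 1982 + \left(13522 - \left(-312\right) 10\right) = 1982 + \left(13522 - -3120\right) = 1982 + \left(13522 + 3120\right) = 1982 + 16642 = 18624$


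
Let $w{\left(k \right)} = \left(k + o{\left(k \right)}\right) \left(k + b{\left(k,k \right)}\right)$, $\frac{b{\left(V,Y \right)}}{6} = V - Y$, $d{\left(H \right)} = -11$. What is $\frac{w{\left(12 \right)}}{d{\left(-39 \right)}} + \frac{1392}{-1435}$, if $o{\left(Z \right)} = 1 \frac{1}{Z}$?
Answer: $- \frac{223387}{15785} \approx -14.152$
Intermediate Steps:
$b{\left(V,Y \right)} = - 6 Y + 6 V$ ($b{\left(V,Y \right)} = 6 \left(V - Y\right) = - 6 Y + 6 V$)
$o{\left(Z \right)} = \frac{1}{Z}$
$w{\left(k \right)} = k \left(k + \frac{1}{k}\right)$ ($w{\left(k \right)} = \left(k + \frac{1}{k}\right) \left(k + \left(- 6 k + 6 k\right)\right) = \left(k + \frac{1}{k}\right) \left(k + 0\right) = \left(k + \frac{1}{k}\right) k = k \left(k + \frac{1}{k}\right)$)
$\frac{w{\left(12 \right)}}{d{\left(-39 \right)}} + \frac{1392}{-1435} = \frac{1 + 12^{2}}{-11} + \frac{1392}{-1435} = \left(1 + 144\right) \left(- \frac{1}{11}\right) + 1392 \left(- \frac{1}{1435}\right) = 145 \left(- \frac{1}{11}\right) - \frac{1392}{1435} = - \frac{145}{11} - \frac{1392}{1435} = - \frac{223387}{15785}$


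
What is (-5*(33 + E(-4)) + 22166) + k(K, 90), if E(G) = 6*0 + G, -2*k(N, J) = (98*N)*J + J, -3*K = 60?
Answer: 110176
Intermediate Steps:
K = -20 (K = -⅓*60 = -20)
k(N, J) = -J/2 - 49*J*N (k(N, J) = -((98*N)*J + J)/2 = -(98*J*N + J)/2 = -(J + 98*J*N)/2 = -J/2 - 49*J*N)
E(G) = G (E(G) = 0 + G = G)
(-5*(33 + E(-4)) + 22166) + k(K, 90) = (-5*(33 - 4) + 22166) - ½*90*(1 + 98*(-20)) = (-5*29 + 22166) - ½*90*(1 - 1960) = (-145 + 22166) - ½*90*(-1959) = 22021 + 88155 = 110176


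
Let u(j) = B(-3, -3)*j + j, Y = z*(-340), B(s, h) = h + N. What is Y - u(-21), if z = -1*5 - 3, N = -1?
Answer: 2657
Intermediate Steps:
B(s, h) = -1 + h (B(s, h) = h - 1 = -1 + h)
z = -8 (z = -5 - 3 = -8)
Y = 2720 (Y = -8*(-340) = 2720)
u(j) = -3*j (u(j) = (-1 - 3)*j + j = -4*j + j = -3*j)
Y - u(-21) = 2720 - (-3)*(-21) = 2720 - 1*63 = 2720 - 63 = 2657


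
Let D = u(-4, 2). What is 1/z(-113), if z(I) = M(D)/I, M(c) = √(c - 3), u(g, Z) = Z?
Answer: 113*I ≈ 113.0*I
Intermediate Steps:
D = 2
M(c) = √(-3 + c)
z(I) = I/I (z(I) = √(-3 + 2)/I = √(-1)/I = I/I)
1/z(-113) = 1/(I/(-113)) = 1/(I*(-1/113)) = 1/(-I/113) = 113*I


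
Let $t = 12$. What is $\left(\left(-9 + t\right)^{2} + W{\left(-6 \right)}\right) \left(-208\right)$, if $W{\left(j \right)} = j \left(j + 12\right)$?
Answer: $5616$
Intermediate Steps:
$W{\left(j \right)} = j \left(12 + j\right)$
$\left(\left(-9 + t\right)^{2} + W{\left(-6 \right)}\right) \left(-208\right) = \left(\left(-9 + 12\right)^{2} - 6 \left(12 - 6\right)\right) \left(-208\right) = \left(3^{2} - 36\right) \left(-208\right) = \left(9 - 36\right) \left(-208\right) = \left(-27\right) \left(-208\right) = 5616$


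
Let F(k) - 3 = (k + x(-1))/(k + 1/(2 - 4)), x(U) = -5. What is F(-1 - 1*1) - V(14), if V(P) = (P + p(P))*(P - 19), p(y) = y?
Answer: 729/5 ≈ 145.80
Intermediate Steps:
V(P) = 2*P*(-19 + P) (V(P) = (P + P)*(P - 19) = (2*P)*(-19 + P) = 2*P*(-19 + P))
F(k) = 3 + (-5 + k)/(-1/2 + k) (F(k) = 3 + (k - 5)/(k + 1/(2 - 4)) = 3 + (-5 + k)/(k + 1/(-2)) = 3 + (-5 + k)/(k - 1/2) = 3 + (-5 + k)/(-1/2 + k))
F(-1 - 1*1) - V(14) = (-13 + 8*(-1 - 1*1))/(-1 + 2*(-1 - 1*1)) - 2*14*(-19 + 14) = (-13 + 8*(-1 - 1))/(-1 + 2*(-1 - 1)) - 2*14*(-5) = (-13 + 8*(-2))/(-1 + 2*(-2)) - 1*(-140) = (-13 - 16)/(-1 - 4) + 140 = -29/(-5) + 140 = -1/5*(-29) + 140 = 29/5 + 140 = 729/5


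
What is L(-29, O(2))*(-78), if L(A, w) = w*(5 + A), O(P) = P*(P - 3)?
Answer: -3744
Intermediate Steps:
O(P) = P*(-3 + P)
L(-29, O(2))*(-78) = ((2*(-3 + 2))*(5 - 29))*(-78) = ((2*(-1))*(-24))*(-78) = -2*(-24)*(-78) = 48*(-78) = -3744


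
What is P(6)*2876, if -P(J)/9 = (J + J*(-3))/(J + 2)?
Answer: 38826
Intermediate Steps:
P(J) = 18*J/(2 + J) (P(J) = -9*(J + J*(-3))/(J + 2) = -9*(J - 3*J)/(2 + J) = -9*(-2*J)/(2 + J) = -(-18)*J/(2 + J) = 18*J/(2 + J))
P(6)*2876 = (18*6/(2 + 6))*2876 = (18*6/8)*2876 = (18*6*(1/8))*2876 = (27/2)*2876 = 38826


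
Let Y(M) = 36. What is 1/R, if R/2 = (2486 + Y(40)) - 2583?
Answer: -1/122 ≈ -0.0081967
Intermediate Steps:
R = -122 (R = 2*((2486 + 36) - 2583) = 2*(2522 - 2583) = 2*(-61) = -122)
1/R = 1/(-122) = -1/122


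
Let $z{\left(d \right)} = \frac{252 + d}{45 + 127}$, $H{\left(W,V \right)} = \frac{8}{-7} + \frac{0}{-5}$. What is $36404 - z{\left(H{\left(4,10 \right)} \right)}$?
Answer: $\frac{10957165}{301} \approx 36403.0$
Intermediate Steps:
$H{\left(W,V \right)} = - \frac{8}{7}$ ($H{\left(W,V \right)} = 8 \left(- \frac{1}{7}\right) + 0 \left(- \frac{1}{5}\right) = - \frac{8}{7} + 0 = - \frac{8}{7}$)
$z{\left(d \right)} = \frac{63}{43} + \frac{d}{172}$ ($z{\left(d \right)} = \frac{252 + d}{172} = \left(252 + d\right) \frac{1}{172} = \frac{63}{43} + \frac{d}{172}$)
$36404 - z{\left(H{\left(4,10 \right)} \right)} = 36404 - \left(\frac{63}{43} + \frac{1}{172} \left(- \frac{8}{7}\right)\right) = 36404 - \left(\frac{63}{43} - \frac{2}{301}\right) = 36404 - \frac{439}{301} = \frac{10957165}{301}$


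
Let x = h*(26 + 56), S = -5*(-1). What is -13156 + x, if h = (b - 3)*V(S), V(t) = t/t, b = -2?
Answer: -13566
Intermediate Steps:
S = 5
V(t) = 1
h = -5 (h = (-2 - 3)*1 = -5*1 = -5)
x = -410 (x = -5*(26 + 56) = -5*82 = -410)
-13156 + x = -13156 - 410 = -13566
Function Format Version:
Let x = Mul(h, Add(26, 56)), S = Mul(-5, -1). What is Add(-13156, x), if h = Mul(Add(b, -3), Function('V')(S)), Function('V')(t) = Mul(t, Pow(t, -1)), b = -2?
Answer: -13566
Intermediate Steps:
S = 5
Function('V')(t) = 1
h = -5 (h = Mul(Add(-2, -3), 1) = Mul(-5, 1) = -5)
x = -410 (x = Mul(-5, Add(26, 56)) = Mul(-5, 82) = -410)
Add(-13156, x) = Add(-13156, -410) = -13566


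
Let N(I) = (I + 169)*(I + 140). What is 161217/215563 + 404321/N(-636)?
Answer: 124499663867/49931288816 ≈ 2.4934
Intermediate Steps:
N(I) = (140 + I)*(169 + I) (N(I) = (169 + I)*(140 + I) = (140 + I)*(169 + I))
161217/215563 + 404321/N(-636) = 161217/215563 + 404321/(23660 + (-636)**2 + 309*(-636)) = 161217*(1/215563) + 404321/(23660 + 404496 - 196524) = 161217/215563 + 404321/231632 = 124499663867/49931288816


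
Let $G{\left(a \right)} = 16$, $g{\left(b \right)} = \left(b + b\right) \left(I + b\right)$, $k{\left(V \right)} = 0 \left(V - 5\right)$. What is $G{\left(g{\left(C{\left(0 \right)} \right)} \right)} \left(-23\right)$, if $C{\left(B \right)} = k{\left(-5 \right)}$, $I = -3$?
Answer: $-368$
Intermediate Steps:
$k{\left(V \right)} = 0$ ($k{\left(V \right)} = 0 \left(-5 + V\right) = 0$)
$C{\left(B \right)} = 0$
$g{\left(b \right)} = 2 b \left(-3 + b\right)$ ($g{\left(b \right)} = \left(b + b\right) \left(-3 + b\right) = 2 b \left(-3 + b\right)$)
$G{\left(g{\left(C{\left(0 \right)} \right)} \right)} \left(-23\right) = 16 \left(-23\right) = -368$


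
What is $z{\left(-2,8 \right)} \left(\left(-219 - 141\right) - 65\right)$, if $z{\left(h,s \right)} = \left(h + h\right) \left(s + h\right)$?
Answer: $10200$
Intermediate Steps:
$z{\left(h,s \right)} = 2 h \left(h + s\right)$
$z{\left(-2,8 \right)} \left(\left(-219 - 141\right) - 65\right) = 2 \left(-2\right) \left(-2 + 8\right) \left(\left(-219 - 141\right) - 65\right) = 2 \left(-2\right) 6 \left(-360 - 65\right) = \left(-24\right) \left(-425\right) = 10200$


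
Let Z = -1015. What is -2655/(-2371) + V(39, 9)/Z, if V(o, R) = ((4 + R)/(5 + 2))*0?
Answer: 2655/2371 ≈ 1.1198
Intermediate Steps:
V(o, R) = 0 (V(o, R) = ((4 + R)/7)*0 = ((4 + R)*(1/7))*0 = (4/7 + R/7)*0 = 0)
-2655/(-2371) + V(39, 9)/Z = -2655/(-2371) + 0/(-1015) = -2655*(-1/2371) + 0*(-1/1015) = 2655/2371 + 0 = 2655/2371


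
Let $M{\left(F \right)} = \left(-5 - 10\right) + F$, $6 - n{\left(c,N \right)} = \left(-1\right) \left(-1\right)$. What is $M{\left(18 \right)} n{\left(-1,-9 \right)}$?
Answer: $15$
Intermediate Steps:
$n{\left(c,N \right)} = 5$ ($n{\left(c,N \right)} = 6 - \left(-1\right) \left(-1\right) = 6 - 1 = 5$)
$M{\left(F \right)} = -15 + F$
$M{\left(18 \right)} n{\left(-1,-9 \right)} = \left(-15 + 18\right) 5 = 3 \cdot 5 = 15$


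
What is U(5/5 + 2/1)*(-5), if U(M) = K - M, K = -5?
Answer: 40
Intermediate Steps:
U(M) = -5 - M
U(5/5 + 2/1)*(-5) = (-5 - (5/5 + 2/1))*(-5) = (-5 - (5*(1/5) + 2*1))*(-5) = (-5 - (1 + 2))*(-5) = (-5 - 1*3)*(-5) = (-5 - 3)*(-5) = -8*(-5) = 40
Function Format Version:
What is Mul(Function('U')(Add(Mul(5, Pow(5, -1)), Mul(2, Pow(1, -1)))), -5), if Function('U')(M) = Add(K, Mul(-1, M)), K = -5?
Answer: 40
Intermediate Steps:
Function('U')(M) = Add(-5, Mul(-1, M))
Mul(Function('U')(Add(Mul(5, Pow(5, -1)), Mul(2, Pow(1, -1)))), -5) = Mul(Add(-5, Mul(-1, Add(Mul(5, Pow(5, -1)), Mul(2, Pow(1, -1))))), -5) = Mul(Add(-5, Mul(-1, Add(Mul(5, Rational(1, 5)), Mul(2, 1)))), -5) = Mul(Add(-5, Mul(-1, Add(1, 2))), -5) = Mul(Add(-5, Mul(-1, 3)), -5) = Mul(Add(-5, -3), -5) = Mul(-8, -5) = 40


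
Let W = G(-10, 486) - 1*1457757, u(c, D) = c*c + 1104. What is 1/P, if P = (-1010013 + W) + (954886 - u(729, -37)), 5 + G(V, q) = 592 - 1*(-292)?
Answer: -1/2044550 ≈ -4.8911e-7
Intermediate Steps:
u(c, D) = 1104 + c² (u(c, D) = c² + 1104 = 1104 + c²)
G(V, q) = 879 (G(V, q) = -5 + (592 - 1*(-292)) = -5 + (592 + 292) = -5 + 884 = 879)
W = -1456878 (W = 879 - 1*1457757 = 879 - 1457757 = -1456878)
P = -2044550 (P = (-1010013 - 1456878) + (954886 - (1104 + 729²)) = -2466891 + (954886 - (1104 + 531441)) = -2466891 + (954886 - 1*532545) = -2466891 + (954886 - 532545) = -2466891 + 422341 = -2044550)
1/P = 1/(-2044550) = -1/2044550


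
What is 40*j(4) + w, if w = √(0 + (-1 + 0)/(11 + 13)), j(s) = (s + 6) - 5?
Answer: 200 + I*√6/12 ≈ 200.0 + 0.20412*I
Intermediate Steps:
j(s) = 1 + s (j(s) = (6 + s) - 5 = 1 + s)
w = I*√6/12 (w = √(0 - 1/24) = √(-1/24) = I*√6/12 ≈ 0.20412*I)
40*j(4) + w = 40*(1 + 4) + I*√6/12 = 40*5 + I*√6/12 = 200 + I*√6/12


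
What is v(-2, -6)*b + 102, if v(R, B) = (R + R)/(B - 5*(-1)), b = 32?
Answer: 230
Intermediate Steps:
v(R, B) = 2*R/(5 + B) (v(R, B) = (2*R)/(B + 5) = (2*R)/(5 + B) = 2*R/(5 + B))
v(-2, -6)*b + 102 = (2*(-2)/(5 - 6))*32 + 102 = (2*(-2)/(-1))*32 + 102 = (2*(-2)*(-1))*32 + 102 = 4*32 + 102 = 128 + 102 = 230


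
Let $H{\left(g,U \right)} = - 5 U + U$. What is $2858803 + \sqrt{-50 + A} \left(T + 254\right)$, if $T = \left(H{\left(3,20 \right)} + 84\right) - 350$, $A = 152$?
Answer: $2858803 - 92 \sqrt{102} \approx 2.8579 \cdot 10^{6}$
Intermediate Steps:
$H{\left(g,U \right)} = - 4 U$
$T = -346$ ($T = \left(\left(-4\right) 20 + 84\right) - 350 = \left(-80 + 84\right) - 350 = 4 - 350 = -346$)
$2858803 + \sqrt{-50 + A} \left(T + 254\right) = 2858803 + \sqrt{-50 + 152} \left(-346 + 254\right) = 2858803 + \sqrt{102} \left(-92\right) = 2858803 - 92 \sqrt{102}$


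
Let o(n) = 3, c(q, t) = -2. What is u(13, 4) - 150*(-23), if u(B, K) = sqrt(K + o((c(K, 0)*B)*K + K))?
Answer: 3450 + sqrt(7) ≈ 3452.6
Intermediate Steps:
u(B, K) = sqrt(3 + K) (u(B, K) = sqrt(K + 3) = sqrt(3 + K))
u(13, 4) - 150*(-23) = sqrt(3 + 4) - 150*(-23) = sqrt(7) - 30*(-115) = sqrt(7) + 3450 = 3450 + sqrt(7)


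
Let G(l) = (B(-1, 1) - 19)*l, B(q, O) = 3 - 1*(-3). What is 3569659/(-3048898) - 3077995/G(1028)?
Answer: 4668393938317/20372736436 ≈ 229.15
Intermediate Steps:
B(q, O) = 6 (B(q, O) = 3 + 3 = 6)
G(l) = -13*l (G(l) = (6 - 19)*l = -13*l)
3569659/(-3048898) - 3077995/G(1028) = 3569659/(-3048898) - 3077995/((-13*1028)) = 3569659*(-1/3048898) - 3077995/(-13364) = -3569659/3048898 - 3077995*(-1/13364) = -3569659/3048898 + 3077995/13364 = 4668393938317/20372736436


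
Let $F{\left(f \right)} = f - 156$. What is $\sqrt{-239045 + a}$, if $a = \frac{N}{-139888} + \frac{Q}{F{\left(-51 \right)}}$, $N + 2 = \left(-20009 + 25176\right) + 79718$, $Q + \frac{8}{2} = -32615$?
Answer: $\frac{i \sqrt{1391020417472018781}}{2413068} \approx 488.76 i$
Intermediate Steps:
$F{\left(f \right)} = -156 + f$ ($F{\left(f \right)} = f - 156 = -156 + f$)
$Q = -32619$ ($Q = -4 - 32615 = -32619$)
$N = 84883$ ($N = -2 + \left(\left(-20009 + 25176\right) + 79718\right) = -2 + \left(5167 + 79718\right) = -2 + 84885 = 84883$)
$a = \frac{1515145297}{9652272}$ ($a = \frac{84883}{-139888} - \frac{32619}{-156 - 51} = 84883 \left(- \frac{1}{139888}\right) - \frac{32619}{-207} = - \frac{84883}{139888} - - \frac{10873}{69} = - \frac{84883}{139888} + \frac{10873}{69} = \frac{1515145297}{9652272} \approx 156.97$)
$\sqrt{-239045 + a} = \sqrt{-239045 + \frac{1515145297}{9652272}} = \sqrt{- \frac{2305812214943}{9652272}} = \frac{i \sqrt{1391020417472018781}}{2413068}$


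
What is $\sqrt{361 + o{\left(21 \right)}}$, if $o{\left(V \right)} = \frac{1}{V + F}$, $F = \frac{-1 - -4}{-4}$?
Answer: $\frac{\sqrt{29245}}{9} \approx 19.001$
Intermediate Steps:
$F = - \frac{3}{4}$ ($F = \left(-1 + 4\right) \left(- \frac{1}{4}\right) = 3 \left(- \frac{1}{4}\right) = - \frac{3}{4} \approx -0.75$)
$o{\left(V \right)} = \frac{1}{- \frac{3}{4} + V}$ ($o{\left(V \right)} = \frac{1}{V - \frac{3}{4}} = \frac{1}{- \frac{3}{4} + V}$)
$\sqrt{361 + o{\left(21 \right)}} = \sqrt{361 + \frac{4}{-3 + 4 \cdot 21}} = \sqrt{361 + \frac{4}{-3 + 84}} = \sqrt{361 + \frac{4}{81}} = \sqrt{\frac{29245}{81}} = \frac{\sqrt{29245}}{9}$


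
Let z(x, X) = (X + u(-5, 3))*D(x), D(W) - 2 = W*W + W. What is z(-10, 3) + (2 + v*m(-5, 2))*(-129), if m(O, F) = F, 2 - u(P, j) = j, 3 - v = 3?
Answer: -74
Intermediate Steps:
v = 0 (v = 3 - 1*3 = 3 - 3 = 0)
u(P, j) = 2 - j
D(W) = 2 + W + W² (D(W) = 2 + (W*W + W) = 2 + (W² + W) = 2 + (W + W²) = 2 + W + W²)
z(x, X) = (-1 + X)*(2 + x + x²) (z(x, X) = (X + (2 - 1*3))*(2 + x + x²) = (X + (2 - 3))*(2 + x + x²) = (X - 1)*(2 + x + x²) = (-1 + X)*(2 + x + x²))
z(-10, 3) + (2 + v*m(-5, 2))*(-129) = (-1 + 3)*(2 - 10 + (-10)²) + (2 + 0*2)*(-129) = 2*(2 - 10 + 100) + (2 + 0)*(-129) = 2*92 + 2*(-129) = 184 - 258 = -74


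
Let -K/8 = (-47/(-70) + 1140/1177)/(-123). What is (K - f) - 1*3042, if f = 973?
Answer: -20343404299/5066985 ≈ -4014.9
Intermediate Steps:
K = 540476/5066985 (K = -8*(-47/(-70) + 1140/1177)/(-123) = -8*(-47*(-1/70) + 1140*(1/1177))*(-1)/123 = -8*(47/70 + 1140/1177)*(-1)/123 = -540476*(-1)/(41195*123) = -8*(-135119/10133970) = 540476/5066985 ≈ 0.10667)
(K - f) - 1*3042 = (540476/5066985 - 1*973) - 1*3042 = (540476/5066985 - 973) - 3042 = -4929635929/5066985 - 3042 = -20343404299/5066985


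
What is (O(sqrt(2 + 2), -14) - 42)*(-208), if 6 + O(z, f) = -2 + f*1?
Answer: 13312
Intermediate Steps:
O(z, f) = -8 + f (O(z, f) = -6 + (-2 + f*1) = -6 + (-2 + f) = -8 + f)
(O(sqrt(2 + 2), -14) - 42)*(-208) = ((-8 - 14) - 42)*(-208) = (-22 - 42)*(-208) = -64*(-208) = 13312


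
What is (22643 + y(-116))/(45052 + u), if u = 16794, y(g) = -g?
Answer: 22759/61846 ≈ 0.36799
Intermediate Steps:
(22643 + y(-116))/(45052 + u) = (22643 - 1*(-116))/(45052 + 16794) = (22643 + 116)/61846 = 22759*(1/61846) = 22759/61846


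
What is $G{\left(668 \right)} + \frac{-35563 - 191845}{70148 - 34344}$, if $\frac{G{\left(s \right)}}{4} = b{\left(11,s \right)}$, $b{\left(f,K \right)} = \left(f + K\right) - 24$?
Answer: $\frac{23394768}{8951} \approx 2613.6$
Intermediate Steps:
$b{\left(f,K \right)} = -24 + K + f$ ($b{\left(f,K \right)} = \left(K + f\right) - 24 = -24 + K + f$)
$G{\left(s \right)} = -52 + 4 s$ ($G{\left(s \right)} = 4 \left(-24 + s + 11\right) = 4 \left(-13 + s\right) = -52 + 4 s$)
$G{\left(668 \right)} + \frac{-35563 - 191845}{70148 - 34344} = \left(-52 + 4 \cdot 668\right) + \frac{-35563 - 191845}{70148 - 34344} = \left(-52 + 2672\right) - \frac{227408}{35804} = 2620 - \frac{56852}{8951} = \frac{23394768}{8951}$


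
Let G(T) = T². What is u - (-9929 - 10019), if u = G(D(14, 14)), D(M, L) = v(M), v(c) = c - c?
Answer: 19948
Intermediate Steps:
v(c) = 0
D(M, L) = 0
u = 0 (u = 0² = 0)
u - (-9929 - 10019) = 0 - (-9929 - 10019) = 0 - 1*(-19948) = 0 + 19948 = 19948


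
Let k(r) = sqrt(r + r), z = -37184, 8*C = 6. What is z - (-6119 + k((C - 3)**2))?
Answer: -31065 - 9*sqrt(2)/4 ≈ -31068.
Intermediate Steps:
C = 3/4 (C = (1/8)*6 = 3/4 ≈ 0.75000)
k(r) = sqrt(2)*sqrt(r) (k(r) = sqrt(2*r) = sqrt(2)*sqrt(r))
z - (-6119 + k((C - 3)**2)) = -37184 - (-6119 + sqrt(2)*sqrt((3/4 - 3)**2)) = -37184 - (-6119 + sqrt(2)*sqrt((-9/4)**2)) = -37184 - (-6119 + sqrt(2)*sqrt(81/16)) = -37184 - (-6119 + sqrt(2)*(9/4)) = -37184 - (-6119 + 9*sqrt(2)/4) = -37184 + (6119 - 9*sqrt(2)/4) = -31065 - 9*sqrt(2)/4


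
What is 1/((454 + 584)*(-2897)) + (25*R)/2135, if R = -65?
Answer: -977303377/1284025722 ≈ -0.76112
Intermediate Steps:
1/((454 + 584)*(-2897)) + (25*R)/2135 = 1/((454 + 584)*(-2897)) + (25*(-65))/2135 = -1/2897/1038 - 1625*1/2135 = (1/1038)*(-1/2897) - 325/427 = -1/3007086 - 325/427 = -977303377/1284025722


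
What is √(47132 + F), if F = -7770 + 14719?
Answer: 3*√6009 ≈ 232.55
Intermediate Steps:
F = 6949
√(47132 + F) = √(47132 + 6949) = √54081 = 3*√6009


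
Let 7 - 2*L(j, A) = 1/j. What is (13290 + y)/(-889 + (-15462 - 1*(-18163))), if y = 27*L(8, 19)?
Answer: 71375/9664 ≈ 7.3857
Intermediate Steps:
L(j, A) = 7/2 - 1/(2*j)
y = 1485/16 (y = 27*((1/2)*(-1 + 7*8)/8) = 27*((1/2)*(1/8)*(-1 + 56)) = 27*((1/2)*(1/8)*55) = 27*(55/16) = 1485/16 ≈ 92.813)
(13290 + y)/(-889 + (-15462 - 1*(-18163))) = (13290 + 1485/16)/(-889 + (-15462 - 1*(-18163))) = 214125/(16*(-889 + (-15462 + 18163))) = 214125/(16*(-889 + 2701)) = (214125/16)/1812 = (214125/16)*(1/1812) = 71375/9664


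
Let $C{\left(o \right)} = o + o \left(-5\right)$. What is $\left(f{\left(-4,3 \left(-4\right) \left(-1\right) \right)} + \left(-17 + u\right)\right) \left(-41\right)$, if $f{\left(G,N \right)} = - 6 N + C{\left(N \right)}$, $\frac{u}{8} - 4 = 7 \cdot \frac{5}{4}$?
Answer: $1435$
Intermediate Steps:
$u = 102$ ($u = 32 + 8 \cdot 7 \cdot \frac{5}{4} = 32 + 8 \cdot \frac{35}{4} = 32 + 70 = 102$)
$C{\left(o \right)} = - 4 o$ ($C{\left(o \right)} = o - 5 o = - 4 o$)
$f{\left(G,N \right)} = - 10 N$ ($f{\left(G,N \right)} = - 6 N - 4 N = - 10 N$)
$\left(f{\left(-4,3 \left(-4\right) \left(-1\right) \right)} + \left(-17 + u\right)\right) \left(-41\right) = \left(- 10 \cdot 3 \left(-4\right) \left(-1\right) + \left(-17 + 102\right)\right) \left(-41\right) = \left(- 10 \left(\left(-12\right) \left(-1\right)\right) + 85\right) \left(-41\right) = \left(\left(-10\right) 12 + 85\right) \left(-41\right) = \left(-120 + 85\right) \left(-41\right) = \left(-35\right) \left(-41\right) = 1435$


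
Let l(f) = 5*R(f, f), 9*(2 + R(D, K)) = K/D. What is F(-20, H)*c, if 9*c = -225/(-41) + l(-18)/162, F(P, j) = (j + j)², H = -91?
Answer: 5375445530/269001 ≈ 19983.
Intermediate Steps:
R(D, K) = -2 + K/(9*D) (R(D, K) = -2 + (K/D)/9 = -2 + K/(9*D))
l(f) = -85/9 (l(f) = 5*(-2 + f/(9*f)) = 5*(-2 + ⅑) = 5*(-17/9) = -85/9)
F(P, j) = 4*j² (F(P, j) = (2*j)² = 4*j²)
c = 324565/538002 (c = (-225/(-41) - 85/9/162)/9 = (-225*(-1/41) - 85/9*1/162)/9 = (225/41 - 85/1458)/9 = (⅑)*(324565/59778) = 324565/538002 ≈ 0.60328)
F(-20, H)*c = (4*(-91)²)*(324565/538002) = (4*8281)*(324565/538002) = 33124*(324565/538002) = 5375445530/269001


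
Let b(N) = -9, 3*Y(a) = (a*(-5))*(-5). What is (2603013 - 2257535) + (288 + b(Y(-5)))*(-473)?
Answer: 213511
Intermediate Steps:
Y(a) = 25*a/3 (Y(a) = ((a*(-5))*(-5))/3 = (-5*a*(-5))/3 = (25*a)/3 = 25*a/3)
(2603013 - 2257535) + (288 + b(Y(-5)))*(-473) = (2603013 - 2257535) + (288 - 9)*(-473) = 345478 + 279*(-473) = 345478 - 131967 = 213511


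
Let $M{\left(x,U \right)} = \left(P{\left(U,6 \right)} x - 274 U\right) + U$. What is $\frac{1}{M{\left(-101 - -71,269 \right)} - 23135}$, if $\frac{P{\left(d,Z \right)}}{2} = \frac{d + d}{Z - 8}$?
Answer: $- \frac{1}{80432} \approx -1.2433 \cdot 10^{-5}$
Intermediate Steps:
$P{\left(d,Z \right)} = \frac{4 d}{-8 + Z}$ ($P{\left(d,Z \right)} = 2 \frac{d + d}{Z - 8} = 2 \frac{2 d}{-8 + Z} = \frac{4 d}{-8 + Z}$)
$M{\left(x,U \right)} = - 273 U - 2 U x$ ($M{\left(x,U \right)} = \left(\frac{4 U}{-8 + 6} x - 274 U\right) + U = \left(\frac{4 U}{-2} x - 274 U\right) + U = \left(4 U \left(- \frac{1}{2}\right) x - 274 U\right) + U = \left(- 2 U x - 274 U\right) + U = \left(- 274 U - 2 U x\right) + U = - 273 U - 2 U x$)
$\frac{1}{M{\left(-101 - -71,269 \right)} - 23135} = \frac{1}{269 \left(-273 - 2 \left(-101 - -71\right)\right) - 23135} = \frac{1}{269 \left(-273 - 2 \left(-101 + 71\right)\right) - 23135} = \frac{1}{269 \left(-273 - -60\right) - 23135} = \frac{1}{269 \left(-273 + 60\right) - 23135} = \frac{1}{269 \left(-213\right) - 23135} = \frac{1}{-57297 - 23135} = \frac{1}{-80432} = - \frac{1}{80432}$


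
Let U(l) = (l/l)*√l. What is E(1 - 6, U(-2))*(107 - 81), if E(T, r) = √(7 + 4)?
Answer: 26*√11 ≈ 86.232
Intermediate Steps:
U(l) = √l (U(l) = 1*√l = √l)
E(T, r) = √11
E(1 - 6, U(-2))*(107 - 81) = √11*(107 - 81) = √11*26 = 26*√11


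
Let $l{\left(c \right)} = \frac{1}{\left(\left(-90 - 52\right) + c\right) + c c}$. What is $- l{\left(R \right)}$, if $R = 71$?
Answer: $- \frac{1}{4970} \approx -0.00020121$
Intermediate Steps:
$l{\left(c \right)} = \frac{1}{-142 + c + c^{2}}$ ($l{\left(c \right)} = \frac{1}{\left(-142 + c\right) + c^{2}} = \frac{1}{-142 + c + c^{2}}$)
$- l{\left(R \right)} = - \frac{1}{-142 + 71 + 71^{2}} = - \frac{1}{-142 + 71 + 5041} = - \frac{1}{4970}$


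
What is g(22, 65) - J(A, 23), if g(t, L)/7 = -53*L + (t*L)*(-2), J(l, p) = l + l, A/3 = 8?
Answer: -44183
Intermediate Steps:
A = 24 (A = 3*8 = 24)
J(l, p) = 2*l
g(t, L) = -371*L - 14*L*t (g(t, L) = 7*(-53*L + (t*L)*(-2)) = 7*(-53*L + (L*t)*(-2)) = 7*(-53*L - 2*L*t) = -371*L - 14*L*t)
g(22, 65) - J(A, 23) = -7*65*(53 + 2*22) - 2*24 = -7*65*(53 + 44) - 1*48 = -7*65*97 - 48 = -44135 - 48 = -44183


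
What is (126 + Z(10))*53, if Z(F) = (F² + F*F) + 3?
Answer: 17437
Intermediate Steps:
Z(F) = 3 + 2*F² (Z(F) = (F² + F²) + 3 = 2*F² + 3 = 3 + 2*F²)
(126 + Z(10))*53 = (126 + (3 + 2*10²))*53 = (126 + (3 + 2*100))*53 = (126 + (3 + 200))*53 = (126 + 203)*53 = 329*53 = 17437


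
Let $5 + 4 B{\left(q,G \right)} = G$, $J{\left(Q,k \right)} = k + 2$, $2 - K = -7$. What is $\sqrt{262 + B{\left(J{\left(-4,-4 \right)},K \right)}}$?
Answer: $\sqrt{263} \approx 16.217$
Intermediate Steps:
$K = 9$ ($K = 2 - -7 = 2 + 7 = 9$)
$J{\left(Q,k \right)} = 2 + k$
$B{\left(q,G \right)} = - \frac{5}{4} + \frac{G}{4}$
$\sqrt{262 + B{\left(J{\left(-4,-4 \right)},K \right)}} = \sqrt{262 + \left(- \frac{5}{4} + \frac{1}{4} \cdot 9\right)} = \sqrt{262 + \left(- \frac{5}{4} + \frac{9}{4}\right)} = \sqrt{262 + 1} = \sqrt{263}$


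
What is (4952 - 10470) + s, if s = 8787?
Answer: 3269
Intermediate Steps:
(4952 - 10470) + s = (4952 - 10470) + 8787 = -5518 + 8787 = 3269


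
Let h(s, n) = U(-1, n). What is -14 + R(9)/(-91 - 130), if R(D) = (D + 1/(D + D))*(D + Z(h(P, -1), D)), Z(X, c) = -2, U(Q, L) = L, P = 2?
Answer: -56833/3978 ≈ -14.287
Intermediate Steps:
h(s, n) = n
R(D) = (-2 + D)*(D + 1/(2*D)) (R(D) = (D + 1/(D + D))*(D - 2) = (D + 1/(2*D))*(-2 + D) = (-2 + D)*(D + 1/(2*D)))
-14 + R(9)/(-91 - 130) = -14 + (½ + 9² - 1/9 - 2*9)/(-91 - 130) = -14 + (½ + 81 - 1*⅑ - 18)/(-221) = -14 - (½ + 81 - ⅑ - 18)/221 = -14 - 1/221*1141/18 = -14 - 1141/3978 = -56833/3978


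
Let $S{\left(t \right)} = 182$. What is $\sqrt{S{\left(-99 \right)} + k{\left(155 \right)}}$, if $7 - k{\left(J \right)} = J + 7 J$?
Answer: $i \sqrt{1051} \approx 32.419 i$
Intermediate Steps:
$k{\left(J \right)} = 7 - 8 J$ ($k{\left(J \right)} = 7 - \left(J + 7 J\right) = 7 - 8 J$)
$\sqrt{S{\left(-99 \right)} + k{\left(155 \right)}} = \sqrt{182 + \left(7 - 1240\right)} = \sqrt{182 - 1233} = \sqrt{-1051} = i \sqrt{1051}$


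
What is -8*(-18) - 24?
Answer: 120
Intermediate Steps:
-8*(-18) - 24 = 144 - 24 = 120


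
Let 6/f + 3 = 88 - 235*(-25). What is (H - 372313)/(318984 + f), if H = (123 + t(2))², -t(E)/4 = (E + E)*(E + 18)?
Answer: -110426880/105619147 ≈ -1.0455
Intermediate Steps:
f = 3/2980 (f = 6/(-3 + (88 - 235*(-25))) = 6/(-3 + (88 + 5875)) = 6/(-3 + 5963) = 6/5960 = 6*(1/5960) = 3/2980 ≈ 0.0010067)
t(E) = -8*E*(18 + E) (t(E) = -4*(E + E)*(E + 18) = -4*2*E*(18 + E) = -8*E*(18 + E))
H = 38809 (H = (123 - 8*2*(18 + 2))² = (123 - 8*2*20)² = (123 - 320)² = (-197)² = 38809)
(H - 372313)/(318984 + f) = (38809 - 372313)/(318984 + 3/2980) = -333504/950572323/2980 = -333504*2980/950572323 = -110426880/105619147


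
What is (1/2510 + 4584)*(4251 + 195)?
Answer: 25577484543/1255 ≈ 2.0380e+7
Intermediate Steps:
(1/2510 + 4584)*(4251 + 195) = (1/2510 + 4584)*4446 = (11505841/2510)*4446 = 25577484543/1255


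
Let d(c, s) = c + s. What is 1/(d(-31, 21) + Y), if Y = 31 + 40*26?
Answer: 1/1061 ≈ 0.00094251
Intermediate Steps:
Y = 1071 (Y = 31 + 1040 = 1071)
1/(d(-31, 21) + Y) = 1/((-31 + 21) + 1071) = 1/(-10 + 1071) = 1/1061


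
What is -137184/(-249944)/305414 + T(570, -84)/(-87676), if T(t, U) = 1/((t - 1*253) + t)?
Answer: 662017054487/371035976591346212 ≈ 1.7842e-6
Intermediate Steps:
T(t, U) = 1/(-253 + 2*t) (T(t, U) = 1/((t - 253) + t) = 1/((-253 + t) + t) = 1/(-253 + 2*t))
-137184/(-249944)/305414 + T(570, -84)/(-87676) = -137184/(-249944)/305414 + 1/((-253 + 2*570)*(-87676)) = -137184*(-1/249944)*(1/305414) - 1/87676/(-253 + 1140) = (17148/31243)*(1/305414) - 1/87676/887 = 8574/4771024801 + (1/887)*(-1/87676) = 8574/4771024801 - 1/77768612 = 662017054487/371035976591346212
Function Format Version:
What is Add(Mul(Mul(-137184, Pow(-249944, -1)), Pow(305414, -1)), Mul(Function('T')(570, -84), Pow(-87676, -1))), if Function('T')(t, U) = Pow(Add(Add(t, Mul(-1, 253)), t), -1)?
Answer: Rational(662017054487, 371035976591346212) ≈ 1.7842e-6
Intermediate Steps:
Function('T')(t, U) = Pow(Add(-253, Mul(2, t)), -1) (Function('T')(t, U) = Pow(Add(Add(t, -253), t), -1) = Pow(Add(Add(-253, t), t), -1) = Pow(Add(-253, Mul(2, t)), -1))
Add(Mul(Mul(-137184, Pow(-249944, -1)), Pow(305414, -1)), Mul(Function('T')(570, -84), Pow(-87676, -1))) = Add(Mul(Mul(-137184, Pow(-249944, -1)), Pow(305414, -1)), Mul(Pow(Add(-253, Mul(2, 570)), -1), Pow(-87676, -1))) = Add(Mul(Mul(-137184, Rational(-1, 249944)), Rational(1, 305414)), Mul(Pow(Add(-253, 1140), -1), Rational(-1, 87676))) = Add(Mul(Rational(17148, 31243), Rational(1, 305414)), Mul(Pow(887, -1), Rational(-1, 87676))) = Add(Rational(8574, 4771024801), Mul(Rational(1, 887), Rational(-1, 87676))) = Add(Rational(8574, 4771024801), Rational(-1, 77768612)) = Rational(662017054487, 371035976591346212)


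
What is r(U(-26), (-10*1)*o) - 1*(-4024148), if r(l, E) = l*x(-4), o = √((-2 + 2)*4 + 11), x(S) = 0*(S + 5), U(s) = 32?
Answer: 4024148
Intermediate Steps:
x(S) = 0 (x(S) = 0*(5 + S) = 0)
o = √11 (o = √(0*4 + 11) = √(0 + 11) = √11 ≈ 3.3166)
r(l, E) = 0 (r(l, E) = l*0 = 0)
r(U(-26), (-10*1)*o) - 1*(-4024148) = 0 - 1*(-4024148) = 0 + 4024148 = 4024148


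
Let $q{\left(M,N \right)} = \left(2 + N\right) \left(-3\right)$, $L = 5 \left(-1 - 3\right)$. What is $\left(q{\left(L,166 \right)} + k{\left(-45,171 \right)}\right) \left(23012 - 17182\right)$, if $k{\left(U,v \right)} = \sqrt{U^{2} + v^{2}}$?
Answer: $-2938320 + 52470 \sqrt{386} \approx -1.9074 \cdot 10^{6}$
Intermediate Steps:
$L = -20$ ($L = 5 \left(-4\right) = -20$)
$q{\left(M,N \right)} = -6 - 3 N$
$\left(q{\left(L,166 \right)} + k{\left(-45,171 \right)}\right) \left(23012 - 17182\right) = \left(\left(-6 - 498\right) + \sqrt{\left(-45\right)^{2} + 171^{2}}\right) \left(23012 - 17182\right) = \left(\left(-6 - 498\right) + \sqrt{2025 + 29241}\right) 5830 = \left(-504 + \sqrt{31266}\right) 5830 = \left(-504 + 9 \sqrt{386}\right) 5830 = -2938320 + 52470 \sqrt{386}$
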